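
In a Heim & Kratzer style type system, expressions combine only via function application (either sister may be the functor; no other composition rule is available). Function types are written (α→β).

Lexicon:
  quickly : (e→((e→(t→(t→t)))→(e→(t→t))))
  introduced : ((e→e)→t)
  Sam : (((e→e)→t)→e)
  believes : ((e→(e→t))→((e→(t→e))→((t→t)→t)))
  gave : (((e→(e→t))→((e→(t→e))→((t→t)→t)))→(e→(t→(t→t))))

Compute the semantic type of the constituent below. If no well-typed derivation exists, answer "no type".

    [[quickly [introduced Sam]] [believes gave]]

(e→(t→t))

[introduced Sam] — Sam of type (((e→e)→t)→e) combines with introduced of type ((e→e)→t): type e.
[quickly [introduced Sam]] — quickly of type (e→((e→(t→(t→t)))→(e→(t→t)))) combines with [introduced Sam] of type e: type ((e→(t→(t→t)))→(e→(t→t))).
[believes gave] — gave of type (((e→(e→t))→((e→(t→e))→((t→t)→t)))→(e→(t→(t→t)))) combines with believes of type ((e→(e→t))→((e→(t→e))→((t→t)→t))): type (e→(t→(t→t))).
[[quickly [introduced Sam]] [believes gave]] — [quickly [introduced Sam]] of type ((e→(t→(t→t)))→(e→(t→t))) combines with [believes gave] of type (e→(t→(t→t))): type (e→(t→t)).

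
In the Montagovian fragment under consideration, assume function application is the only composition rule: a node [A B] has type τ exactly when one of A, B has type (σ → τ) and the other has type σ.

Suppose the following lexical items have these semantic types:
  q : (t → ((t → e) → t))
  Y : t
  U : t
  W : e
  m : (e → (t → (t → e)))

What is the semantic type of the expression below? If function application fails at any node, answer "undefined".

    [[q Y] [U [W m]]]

t

[q Y]: functor q : (t → ((t → e) → t)), argument Y : t; result ((t → e) → t).
[W m]: functor m : (e → (t → (t → e))), argument W : e; result (t → (t → e)).
[U [W m]]: functor [W m] : (t → (t → e)), argument U : t; result (t → e).
[[q Y] [U [W m]]]: functor [q Y] : ((t → e) → t), argument [U [W m]] : (t → e); result t.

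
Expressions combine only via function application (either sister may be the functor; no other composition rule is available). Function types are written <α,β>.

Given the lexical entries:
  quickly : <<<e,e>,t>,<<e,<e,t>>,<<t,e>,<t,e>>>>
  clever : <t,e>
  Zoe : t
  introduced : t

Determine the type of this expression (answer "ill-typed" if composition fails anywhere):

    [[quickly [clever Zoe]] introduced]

[clever Zoe] — clever of type <t,e> combines with Zoe of type t: type e.
[quickly [clever Zoe]]: <<<e,e>,t>,<<e,<e,t>>,<<t,e>,<t,e>>>> with e — neither is a function whose domain matches the other; composition fails here.

ill-typed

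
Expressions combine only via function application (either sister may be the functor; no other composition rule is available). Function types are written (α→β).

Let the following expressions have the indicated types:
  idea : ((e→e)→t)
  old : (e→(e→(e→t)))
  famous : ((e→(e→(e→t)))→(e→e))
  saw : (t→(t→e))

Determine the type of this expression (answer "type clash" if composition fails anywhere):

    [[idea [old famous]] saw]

[old famous]: functor famous : ((e→(e→(e→t)))→(e→e)), argument old : (e→(e→(e→t))); result (e→e).
[idea [old famous]]: functor idea : ((e→e)→t), argument [old famous] : (e→e); result t.
[[idea [old famous]] saw]: functor saw : (t→(t→e)), argument [idea [old famous]] : t; result (t→e).

(t→e)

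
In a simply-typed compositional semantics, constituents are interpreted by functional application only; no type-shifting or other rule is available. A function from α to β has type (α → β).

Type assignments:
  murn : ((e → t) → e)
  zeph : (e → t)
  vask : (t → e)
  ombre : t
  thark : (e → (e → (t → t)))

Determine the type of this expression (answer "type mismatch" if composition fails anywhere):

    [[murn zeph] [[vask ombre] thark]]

[murn zeph]: functor murn : ((e → t) → e), argument zeph : (e → t); result e.
[vask ombre]: functor vask : (t → e), argument ombre : t; result e.
[[vask ombre] thark]: functor thark : (e → (e → (t → t))), argument [vask ombre] : e; result (e → (t → t)).
[[murn zeph] [[vask ombre] thark]]: functor [[vask ombre] thark] : (e → (t → t)), argument [murn zeph] : e; result (t → t).

(t → t)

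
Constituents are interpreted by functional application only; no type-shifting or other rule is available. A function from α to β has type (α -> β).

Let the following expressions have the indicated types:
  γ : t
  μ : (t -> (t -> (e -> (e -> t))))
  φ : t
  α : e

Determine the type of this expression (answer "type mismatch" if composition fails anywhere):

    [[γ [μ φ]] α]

[μ φ]: (t -> (t -> (e -> (e -> t)))) applied to t yields (t -> (e -> (e -> t))).
[γ [μ φ]]: (t -> (e -> (e -> t))) applied to t yields (e -> (e -> t)).
[[γ [μ φ]] α]: (e -> (e -> t)) applied to e yields (e -> t).

(e -> t)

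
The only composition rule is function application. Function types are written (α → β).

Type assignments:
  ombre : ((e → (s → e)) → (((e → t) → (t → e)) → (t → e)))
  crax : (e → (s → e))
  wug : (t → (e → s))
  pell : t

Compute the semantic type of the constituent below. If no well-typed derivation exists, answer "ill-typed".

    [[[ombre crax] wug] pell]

[ombre crax]: ombre is ((e → (s → e)) → (((e → t) → (t → e)) → (t → e))), crax is (e → (s → e)); result (((e → t) → (t → e)) → (t → e)).
[[ombre crax] wug]: (((e → t) → (t → e)) → (t → e)) with (t → (e → s)) — neither is a function whose domain matches the other; composition fails here.

ill-typed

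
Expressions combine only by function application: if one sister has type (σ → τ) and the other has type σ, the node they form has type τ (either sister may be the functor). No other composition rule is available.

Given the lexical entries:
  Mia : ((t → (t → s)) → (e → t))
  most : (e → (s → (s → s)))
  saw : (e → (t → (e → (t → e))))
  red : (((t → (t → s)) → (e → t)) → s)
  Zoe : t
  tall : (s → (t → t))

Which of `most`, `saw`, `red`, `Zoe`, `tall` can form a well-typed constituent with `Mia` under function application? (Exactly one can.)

red

most : (e → (s → (s → s))) — neither side's domain matches the other.
saw : (e → (t → (e → (t → e)))) — neither side's domain matches the other.
red — combines: red : (((t → (t → s)) → (e → t)) → s) takes Mia : ((t → (t → s)) → (e → t)) as argument, giving s.
Zoe : t — neither side's domain matches the other.
tall : (s → (t → t)) — neither side's domain matches the other.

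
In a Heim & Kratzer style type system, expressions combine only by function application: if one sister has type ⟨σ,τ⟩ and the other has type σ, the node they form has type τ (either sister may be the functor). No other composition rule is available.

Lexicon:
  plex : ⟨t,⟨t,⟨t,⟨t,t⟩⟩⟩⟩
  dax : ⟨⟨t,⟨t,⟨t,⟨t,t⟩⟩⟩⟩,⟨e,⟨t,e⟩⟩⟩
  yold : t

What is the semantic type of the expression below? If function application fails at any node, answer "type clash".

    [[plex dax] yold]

type clash

[plex dax]: ⟨⟨t,⟨t,⟨t,⟨t,t⟩⟩⟩⟩,⟨e,⟨t,e⟩⟩⟩ applied to ⟨t,⟨t,⟨t,⟨t,t⟩⟩⟩⟩ yields ⟨e,⟨t,e⟩⟩.
[[plex dax] yold]: ⟨e,⟨t,e⟩⟩ and t cannot combine by function application — type clash.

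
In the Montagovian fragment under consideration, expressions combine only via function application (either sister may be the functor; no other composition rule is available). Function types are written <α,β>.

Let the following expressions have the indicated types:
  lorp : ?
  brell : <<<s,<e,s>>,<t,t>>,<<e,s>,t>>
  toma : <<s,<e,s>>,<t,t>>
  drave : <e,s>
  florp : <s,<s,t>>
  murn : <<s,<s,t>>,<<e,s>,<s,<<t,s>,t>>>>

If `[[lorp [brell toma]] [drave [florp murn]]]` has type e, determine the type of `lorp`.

[[lorp [brell toma]] [drave [florp murn]]] is required to be e. [drave [florp murn]] : <s,<<t,s>,t>> cannot yield e as functor, so [lorp [brell toma]] : <<s,<<t,s>,t>>,e>.
[lorp [brell toma]] is required to be <<s,<<t,s>,t>>,e>. [brell toma] : <<e,s>,t> cannot yield <<s,<<t,s>,t>>,e> as functor, so lorp : <<<e,s>,t>,<<s,<<t,s>,t>>,e>>.

<<<e,s>,t>,<<s,<<t,s>,t>>,e>>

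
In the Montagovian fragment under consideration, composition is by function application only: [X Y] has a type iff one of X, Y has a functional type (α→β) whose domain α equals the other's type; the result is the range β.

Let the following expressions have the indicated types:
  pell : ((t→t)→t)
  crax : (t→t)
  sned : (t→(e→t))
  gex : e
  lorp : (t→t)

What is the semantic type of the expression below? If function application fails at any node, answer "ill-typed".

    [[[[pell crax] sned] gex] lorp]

t

[pell crax]: functor pell : ((t→t)→t), argument crax : (t→t); result t.
[[pell crax] sned]: functor sned : (t→(e→t)), argument [pell crax] : t; result (e→t).
[[[pell crax] sned] gex]: functor [[pell crax] sned] : (e→t), argument gex : e; result t.
[[[[pell crax] sned] gex] lorp]: functor lorp : (t→t), argument [[[pell crax] sned] gex] : t; result t.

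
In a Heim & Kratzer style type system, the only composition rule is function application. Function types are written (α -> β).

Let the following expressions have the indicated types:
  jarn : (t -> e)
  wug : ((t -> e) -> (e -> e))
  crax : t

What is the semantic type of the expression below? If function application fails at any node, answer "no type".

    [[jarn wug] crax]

At [jarn wug], wug : ((t -> e) -> (e -> e)) takes jarn : (t -> e), giving (e -> e).
[[jarn wug] crax]: (e -> e) and t cannot combine by function application — type clash.

no type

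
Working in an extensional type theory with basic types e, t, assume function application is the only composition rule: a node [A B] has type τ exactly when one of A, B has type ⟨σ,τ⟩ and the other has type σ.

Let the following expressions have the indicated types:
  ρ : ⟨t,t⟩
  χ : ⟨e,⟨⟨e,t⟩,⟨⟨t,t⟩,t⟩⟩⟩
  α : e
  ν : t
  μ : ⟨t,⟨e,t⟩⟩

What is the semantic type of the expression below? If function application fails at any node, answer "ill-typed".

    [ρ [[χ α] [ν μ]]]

t

At [χ α], χ : ⟨e,⟨⟨e,t⟩,⟨⟨t,t⟩,t⟩⟩⟩ takes α : e, giving ⟨⟨e,t⟩,⟨⟨t,t⟩,t⟩⟩.
At [ν μ], μ : ⟨t,⟨e,t⟩⟩ takes ν : t, giving ⟨e,t⟩.
At [[χ α] [ν μ]], [χ α] : ⟨⟨e,t⟩,⟨⟨t,t⟩,t⟩⟩ takes [ν μ] : ⟨e,t⟩, giving ⟨⟨t,t⟩,t⟩.
At [ρ [[χ α] [ν μ]]], [[χ α] [ν μ]] : ⟨⟨t,t⟩,t⟩ takes ρ : ⟨t,t⟩, giving t.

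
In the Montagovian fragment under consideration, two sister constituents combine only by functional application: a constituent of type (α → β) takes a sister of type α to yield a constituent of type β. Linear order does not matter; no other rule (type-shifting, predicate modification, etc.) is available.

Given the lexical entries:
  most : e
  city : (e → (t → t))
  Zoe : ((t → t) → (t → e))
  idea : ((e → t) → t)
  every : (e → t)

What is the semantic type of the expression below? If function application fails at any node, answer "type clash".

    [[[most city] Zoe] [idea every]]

[most city] — city of type (e → (t → t)) combines with most of type e: type (t → t).
[[most city] Zoe] — Zoe of type ((t → t) → (t → e)) combines with [most city] of type (t → t): type (t → e).
[idea every] — idea of type ((e → t) → t) combines with every of type (e → t): type t.
[[[most city] Zoe] [idea every]] — [[most city] Zoe] of type (t → e) combines with [idea every] of type t: type e.

e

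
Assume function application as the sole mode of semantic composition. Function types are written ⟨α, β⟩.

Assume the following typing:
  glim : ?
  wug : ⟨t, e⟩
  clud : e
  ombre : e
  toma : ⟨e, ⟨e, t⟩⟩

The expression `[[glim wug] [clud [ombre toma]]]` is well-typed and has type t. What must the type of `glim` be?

For [[glim wug] [clud [ombre toma]]] to have type t with [clud [ombre toma]] of type t, [glim wug] must be the function: [glim wug] : ⟨t, t⟩.
For [glim wug] to have type ⟨t, t⟩ with wug of type ⟨t, e⟩, glim must be the function: glim : ⟨⟨t, e⟩, ⟨t, t⟩⟩.

⟨⟨t, e⟩, ⟨t, t⟩⟩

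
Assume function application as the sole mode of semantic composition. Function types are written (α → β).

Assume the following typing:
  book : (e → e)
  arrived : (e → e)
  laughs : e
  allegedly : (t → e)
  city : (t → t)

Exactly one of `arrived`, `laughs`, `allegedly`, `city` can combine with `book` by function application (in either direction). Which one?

laughs

arrived : (e → e) — does not combine with book.
laughs — combines: book : (e → e) takes laughs : e as argument, giving e.
allegedly : (t → e) — does not combine with book.
city : (t → t) — does not combine with book.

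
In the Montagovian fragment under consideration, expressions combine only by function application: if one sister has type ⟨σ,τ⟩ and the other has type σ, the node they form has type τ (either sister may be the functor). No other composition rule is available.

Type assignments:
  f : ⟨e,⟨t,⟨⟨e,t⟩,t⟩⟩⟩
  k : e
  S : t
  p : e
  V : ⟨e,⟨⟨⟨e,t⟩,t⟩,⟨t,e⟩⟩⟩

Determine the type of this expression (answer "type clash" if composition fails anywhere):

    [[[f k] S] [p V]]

⟨t,e⟩

[f k] — f of type ⟨e,⟨t,⟨⟨e,t⟩,t⟩⟩⟩ combines with k of type e: type ⟨t,⟨⟨e,t⟩,t⟩⟩.
[[f k] S] — [f k] of type ⟨t,⟨⟨e,t⟩,t⟩⟩ combines with S of type t: type ⟨⟨e,t⟩,t⟩.
[p V] — V of type ⟨e,⟨⟨⟨e,t⟩,t⟩,⟨t,e⟩⟩⟩ combines with p of type e: type ⟨⟨⟨e,t⟩,t⟩,⟨t,e⟩⟩.
[[[f k] S] [p V]] — [p V] of type ⟨⟨⟨e,t⟩,t⟩,⟨t,e⟩⟩ combines with [[f k] S] of type ⟨⟨e,t⟩,t⟩: type ⟨t,e⟩.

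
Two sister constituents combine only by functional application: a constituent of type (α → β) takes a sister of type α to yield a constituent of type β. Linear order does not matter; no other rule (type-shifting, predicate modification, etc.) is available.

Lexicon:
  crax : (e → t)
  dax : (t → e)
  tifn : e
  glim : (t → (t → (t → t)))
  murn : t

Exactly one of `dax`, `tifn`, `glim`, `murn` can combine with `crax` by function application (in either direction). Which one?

dax : (t → e) — does not combine with crax.
tifn — combines: crax : (e → t) takes tifn : e as argument, giving t.
glim : (t → (t → (t → t))) — does not combine with crax.
murn : t — does not combine with crax.

tifn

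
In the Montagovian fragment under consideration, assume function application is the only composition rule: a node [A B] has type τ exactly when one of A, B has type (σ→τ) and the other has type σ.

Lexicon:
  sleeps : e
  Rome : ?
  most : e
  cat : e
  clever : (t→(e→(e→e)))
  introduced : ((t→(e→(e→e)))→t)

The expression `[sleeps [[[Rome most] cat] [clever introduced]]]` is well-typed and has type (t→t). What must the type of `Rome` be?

(e→(e→(t→(e→(t→t)))))

[sleeps [[[Rome most] cat] [clever introduced]]] is required to be (t→t). sleeps : e cannot yield (t→t) as functor, so [[[Rome most] cat] [clever introduced]] : (e→(t→t)).
[[[Rome most] cat] [clever introduced]] is required to be (e→(t→t)). [clever introduced] : t cannot yield (e→(t→t)) as functor, so [[Rome most] cat] : (t→(e→(t→t))).
[[Rome most] cat] is required to be (t→(e→(t→t))). cat : e cannot yield (t→(e→(t→t))) as functor, so [Rome most] : (e→(t→(e→(t→t)))).
[Rome most] is required to be (e→(t→(e→(t→t)))). most : e cannot yield (e→(t→(e→(t→t)))) as functor, so Rome : (e→(e→(t→(e→(t→t))))).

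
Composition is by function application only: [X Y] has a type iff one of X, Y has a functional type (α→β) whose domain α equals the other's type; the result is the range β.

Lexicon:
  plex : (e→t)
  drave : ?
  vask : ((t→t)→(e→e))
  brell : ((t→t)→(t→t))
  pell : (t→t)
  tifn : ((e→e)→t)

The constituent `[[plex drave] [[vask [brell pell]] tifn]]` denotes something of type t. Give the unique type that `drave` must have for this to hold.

At [[plex drave] [[vask [brell pell]] tifn]] (required: t): [[vask [brell pell]] tifn] is t, which is not a function with range t; hence [plex drave] is the functor — type (t→t).
At [plex drave] (required: (t→t)): plex is (e→t), which is not a function with range (t→t); hence drave is the functor — type ((e→t)→(t→t)).

((e→t)→(t→t))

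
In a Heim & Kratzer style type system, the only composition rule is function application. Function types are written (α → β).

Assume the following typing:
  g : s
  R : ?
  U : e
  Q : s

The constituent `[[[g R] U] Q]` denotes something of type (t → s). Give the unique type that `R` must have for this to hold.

(s → (e → (s → (t → s))))

[[[g R] U] Q] must have type (t → s). The sister Q has type s; that is not a function onto (t → s), so [[g R] U] must be the functor, of type (s → (t → s)).
[[g R] U] must have type (s → (t → s)). The sister U has type e; that is not a function onto (s → (t → s)), so [g R] must be the functor, of type (e → (s → (t → s))).
[g R] must have type (e → (s → (t → s))). The sister g has type s; that is not a function onto (e → (s → (t → s))), so R must be the functor, of type (s → (e → (s → (t → s)))).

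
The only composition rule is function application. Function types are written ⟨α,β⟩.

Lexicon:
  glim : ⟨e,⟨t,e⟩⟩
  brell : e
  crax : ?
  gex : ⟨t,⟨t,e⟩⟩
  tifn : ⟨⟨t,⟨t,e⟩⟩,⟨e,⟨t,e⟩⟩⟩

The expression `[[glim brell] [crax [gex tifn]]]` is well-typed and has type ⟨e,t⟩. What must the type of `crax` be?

For [[glim brell] [crax [gex tifn]]] to have type ⟨e,t⟩ with [glim brell] of type ⟨t,e⟩, [crax [gex tifn]] must be the function: [crax [gex tifn]] : ⟨⟨t,e⟩,⟨e,t⟩⟩.
For [crax [gex tifn]] to have type ⟨⟨t,e⟩,⟨e,t⟩⟩ with [gex tifn] of type ⟨e,⟨t,e⟩⟩, crax must be the function: crax : ⟨⟨e,⟨t,e⟩⟩,⟨⟨t,e⟩,⟨e,t⟩⟩⟩.

⟨⟨e,⟨t,e⟩⟩,⟨⟨t,e⟩,⟨e,t⟩⟩⟩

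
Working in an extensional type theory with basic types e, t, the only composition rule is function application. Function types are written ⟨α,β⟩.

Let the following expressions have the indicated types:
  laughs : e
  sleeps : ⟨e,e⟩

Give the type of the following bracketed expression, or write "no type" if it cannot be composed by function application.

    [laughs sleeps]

[laughs sleeps] — sleeps of type ⟨e,e⟩ combines with laughs of type e: type e.

e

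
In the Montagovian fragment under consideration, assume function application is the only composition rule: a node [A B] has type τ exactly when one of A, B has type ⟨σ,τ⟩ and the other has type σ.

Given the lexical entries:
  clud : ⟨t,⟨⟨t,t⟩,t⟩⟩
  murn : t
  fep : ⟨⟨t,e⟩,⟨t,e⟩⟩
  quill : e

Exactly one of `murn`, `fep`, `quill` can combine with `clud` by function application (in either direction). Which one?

murn — combines: clud : ⟨t,⟨⟨t,t⟩,t⟩⟩ takes murn : t as argument, giving ⟨⟨t,t⟩,t⟩.
fep : ⟨⟨t,e⟩,⟨t,e⟩⟩ — clud needs t; fep needs ⟨t,e⟩; neither fits.
quill : e — clud needs t; quill needs nothing (atomic); neither fits.

murn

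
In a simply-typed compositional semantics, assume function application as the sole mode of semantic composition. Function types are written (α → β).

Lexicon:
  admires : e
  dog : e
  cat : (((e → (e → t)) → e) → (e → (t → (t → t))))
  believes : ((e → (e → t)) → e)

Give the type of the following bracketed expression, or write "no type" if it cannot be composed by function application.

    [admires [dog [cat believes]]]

[cat believes]: cat is (((e → (e → t)) → e) → (e → (t → (t → t)))), believes is ((e → (e → t)) → e); result (e → (t → (t → t))).
[dog [cat believes]]: [cat believes] is (e → (t → (t → t))), dog is e; result (t → (t → t)).
[admires [dog [cat believes]]]: e with (t → (t → t)) — neither is a function whose domain matches the other; composition fails here.

no type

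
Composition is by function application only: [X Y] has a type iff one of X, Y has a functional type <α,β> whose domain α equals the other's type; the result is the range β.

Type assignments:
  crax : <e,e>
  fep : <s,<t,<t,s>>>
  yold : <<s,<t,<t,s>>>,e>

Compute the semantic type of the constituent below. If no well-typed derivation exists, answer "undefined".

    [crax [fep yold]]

[fep yold]: yold is <<s,<t,<t,s>>>,e>, fep is <s,<t,<t,s>>>; result e.
[crax [fep yold]]: crax is <e,e>, [fep yold] is e; result e.

e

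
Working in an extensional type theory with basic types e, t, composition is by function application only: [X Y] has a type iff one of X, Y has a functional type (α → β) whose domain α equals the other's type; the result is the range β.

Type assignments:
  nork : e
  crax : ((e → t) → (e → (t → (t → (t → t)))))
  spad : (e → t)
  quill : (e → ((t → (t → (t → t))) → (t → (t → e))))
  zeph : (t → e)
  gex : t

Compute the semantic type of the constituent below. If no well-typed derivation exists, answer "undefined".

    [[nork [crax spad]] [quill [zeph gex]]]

(t → (t → e))

[crax spad]: crax is ((e → t) → (e → (t → (t → (t → t))))), spad is (e → t); result (e → (t → (t → (t → t)))).
[nork [crax spad]]: [crax spad] is (e → (t → (t → (t → t)))), nork is e; result (t → (t → (t → t))).
[zeph gex]: zeph is (t → e), gex is t; result e.
[quill [zeph gex]]: quill is (e → ((t → (t → (t → t))) → (t → (t → e)))), [zeph gex] is e; result ((t → (t → (t → t))) → (t → (t → e))).
[[nork [crax spad]] [quill [zeph gex]]]: [quill [zeph gex]] is ((t → (t → (t → t))) → (t → (t → e))), [nork [crax spad]] is (t → (t → (t → t))); result (t → (t → e)).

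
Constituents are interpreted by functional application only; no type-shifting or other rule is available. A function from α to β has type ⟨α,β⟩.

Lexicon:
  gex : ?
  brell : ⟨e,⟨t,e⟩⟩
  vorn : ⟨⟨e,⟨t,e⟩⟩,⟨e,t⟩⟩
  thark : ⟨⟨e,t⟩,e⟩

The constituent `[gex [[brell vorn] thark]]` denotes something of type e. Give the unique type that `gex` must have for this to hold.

⟨e,e⟩

At [gex [[brell vorn] thark]] (required: e): [[brell vorn] thark] is e, which is not a function with range e; hence gex is the functor — type ⟨e,e⟩.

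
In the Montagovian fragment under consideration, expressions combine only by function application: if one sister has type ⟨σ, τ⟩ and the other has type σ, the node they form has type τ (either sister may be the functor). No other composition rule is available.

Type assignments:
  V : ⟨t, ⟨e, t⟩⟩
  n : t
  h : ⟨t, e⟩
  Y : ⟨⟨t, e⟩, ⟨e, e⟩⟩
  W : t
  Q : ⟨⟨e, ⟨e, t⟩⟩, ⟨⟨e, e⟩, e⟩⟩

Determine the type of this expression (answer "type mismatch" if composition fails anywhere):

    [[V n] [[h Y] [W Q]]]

type mismatch

[V n]: V is ⟨t, ⟨e, t⟩⟩, n is t; result ⟨e, t⟩.
[h Y]: Y is ⟨⟨t, e⟩, ⟨e, e⟩⟩, h is ⟨t, e⟩; result ⟨e, e⟩.
At [W Q]: neither t nor ⟨⟨e, ⟨e, t⟩⟩, ⟨⟨e, e⟩, e⟩⟩ can take the other as argument; the node is ill-typed.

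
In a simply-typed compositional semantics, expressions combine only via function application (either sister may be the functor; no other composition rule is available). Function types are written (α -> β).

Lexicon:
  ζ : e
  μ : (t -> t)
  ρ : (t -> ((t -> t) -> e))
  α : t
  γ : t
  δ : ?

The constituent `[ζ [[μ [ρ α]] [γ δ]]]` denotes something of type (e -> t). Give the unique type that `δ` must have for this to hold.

[ζ [[μ [ρ α]] [γ δ]]] is required to be (e -> t). ζ : e cannot yield (e -> t) as functor, so [[μ [ρ α]] [γ δ]] : (e -> (e -> t)).
[[μ [ρ α]] [γ δ]] is required to be (e -> (e -> t)). [μ [ρ α]] : e cannot yield (e -> (e -> t)) as functor, so [γ δ] : (e -> (e -> (e -> t))).
[γ δ] is required to be (e -> (e -> (e -> t))). γ : t cannot yield (e -> (e -> (e -> t))) as functor, so δ : (t -> (e -> (e -> (e -> t)))).

(t -> (e -> (e -> (e -> t))))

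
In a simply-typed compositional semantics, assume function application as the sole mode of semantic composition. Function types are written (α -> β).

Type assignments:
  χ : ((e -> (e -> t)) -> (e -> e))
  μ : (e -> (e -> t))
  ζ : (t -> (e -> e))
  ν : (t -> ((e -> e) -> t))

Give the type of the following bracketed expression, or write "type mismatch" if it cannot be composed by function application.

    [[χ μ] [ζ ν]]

[χ μ]: ((e -> (e -> t)) -> (e -> e)) applied to (e -> (e -> t)) yields (e -> e).
[ζ ν]: (t -> (e -> e)) with (t -> ((e -> e) -> t)) — neither is a function whose domain matches the other; composition fails here.

type mismatch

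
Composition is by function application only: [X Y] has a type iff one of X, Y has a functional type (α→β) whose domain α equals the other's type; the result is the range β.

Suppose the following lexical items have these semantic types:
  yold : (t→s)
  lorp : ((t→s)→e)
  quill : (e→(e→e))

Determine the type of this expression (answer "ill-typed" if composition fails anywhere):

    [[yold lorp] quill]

(e→e)

[yold lorp]: lorp is ((t→s)→e), yold is (t→s); result e.
[[yold lorp] quill]: quill is (e→(e→e)), [yold lorp] is e; result (e→e).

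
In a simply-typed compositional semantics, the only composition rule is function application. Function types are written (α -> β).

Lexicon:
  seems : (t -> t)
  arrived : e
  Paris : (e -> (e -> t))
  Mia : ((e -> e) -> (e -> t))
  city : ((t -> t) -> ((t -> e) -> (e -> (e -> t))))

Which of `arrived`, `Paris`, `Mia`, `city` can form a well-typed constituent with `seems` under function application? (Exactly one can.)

city

arrived : e — seems needs t; arrived needs nothing (atomic); neither fits.
Paris : (e -> (e -> t)) — seems needs t; Paris needs e; neither fits.
Mia : ((e -> e) -> (e -> t)) — seems needs t; Mia needs (e -> e); neither fits.
city — combines: city : ((t -> t) -> ((t -> e) -> (e -> (e -> t)))) takes seems : (t -> t) as argument, giving ((t -> e) -> (e -> (e -> t))).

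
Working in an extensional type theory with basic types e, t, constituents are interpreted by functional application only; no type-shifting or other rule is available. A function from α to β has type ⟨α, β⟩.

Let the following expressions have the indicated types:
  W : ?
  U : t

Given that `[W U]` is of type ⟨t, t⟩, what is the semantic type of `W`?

⟨t, ⟨t, t⟩⟩

At [W U] (required: ⟨t, t⟩): U is t, which is not a function with range ⟨t, t⟩; hence W is the functor — type ⟨t, ⟨t, t⟩⟩.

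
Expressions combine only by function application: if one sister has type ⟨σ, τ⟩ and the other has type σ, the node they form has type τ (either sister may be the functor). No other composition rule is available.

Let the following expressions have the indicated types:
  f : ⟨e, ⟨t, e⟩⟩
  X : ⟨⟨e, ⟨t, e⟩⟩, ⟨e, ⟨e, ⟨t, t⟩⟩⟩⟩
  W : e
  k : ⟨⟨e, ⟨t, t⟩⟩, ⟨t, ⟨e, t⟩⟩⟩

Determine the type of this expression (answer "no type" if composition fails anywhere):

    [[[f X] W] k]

[f X]: X is ⟨⟨e, ⟨t, e⟩⟩, ⟨e, ⟨e, ⟨t, t⟩⟩⟩⟩, f is ⟨e, ⟨t, e⟩⟩; result ⟨e, ⟨e, ⟨t, t⟩⟩⟩.
[[f X] W]: [f X] is ⟨e, ⟨e, ⟨t, t⟩⟩⟩, W is e; result ⟨e, ⟨t, t⟩⟩.
[[[f X] W] k]: k is ⟨⟨e, ⟨t, t⟩⟩, ⟨t, ⟨e, t⟩⟩⟩, [[f X] W] is ⟨e, ⟨t, t⟩⟩; result ⟨t, ⟨e, t⟩⟩.

⟨t, ⟨e, t⟩⟩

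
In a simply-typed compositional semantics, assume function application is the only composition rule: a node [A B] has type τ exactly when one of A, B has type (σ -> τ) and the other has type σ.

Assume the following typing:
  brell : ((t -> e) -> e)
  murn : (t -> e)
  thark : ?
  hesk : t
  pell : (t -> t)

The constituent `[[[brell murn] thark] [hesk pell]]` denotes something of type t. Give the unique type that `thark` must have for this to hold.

At [[[brell murn] thark] [hesk pell]] (required: t): [hesk pell] is t, which is not a function with range t; hence [[brell murn] thark] is the functor — type (t -> t).
At [[brell murn] thark] (required: (t -> t)): [brell murn] is e, which is not a function with range (t -> t); hence thark is the functor — type (e -> (t -> t)).

(e -> (t -> t))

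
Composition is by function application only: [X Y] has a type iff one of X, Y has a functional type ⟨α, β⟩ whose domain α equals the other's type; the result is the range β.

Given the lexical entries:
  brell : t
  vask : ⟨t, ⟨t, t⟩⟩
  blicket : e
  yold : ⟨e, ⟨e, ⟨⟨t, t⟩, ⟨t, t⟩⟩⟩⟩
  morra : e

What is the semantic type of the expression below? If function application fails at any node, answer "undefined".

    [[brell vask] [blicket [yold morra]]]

⟨t, t⟩

[brell vask]: vask is ⟨t, ⟨t, t⟩⟩, brell is t; result ⟨t, t⟩.
[yold morra]: yold is ⟨e, ⟨e, ⟨⟨t, t⟩, ⟨t, t⟩⟩⟩⟩, morra is e; result ⟨e, ⟨⟨t, t⟩, ⟨t, t⟩⟩⟩.
[blicket [yold morra]]: [yold morra] is ⟨e, ⟨⟨t, t⟩, ⟨t, t⟩⟩⟩, blicket is e; result ⟨⟨t, t⟩, ⟨t, t⟩⟩.
[[brell vask] [blicket [yold morra]]]: [blicket [yold morra]] is ⟨⟨t, t⟩, ⟨t, t⟩⟩, [brell vask] is ⟨t, t⟩; result ⟨t, t⟩.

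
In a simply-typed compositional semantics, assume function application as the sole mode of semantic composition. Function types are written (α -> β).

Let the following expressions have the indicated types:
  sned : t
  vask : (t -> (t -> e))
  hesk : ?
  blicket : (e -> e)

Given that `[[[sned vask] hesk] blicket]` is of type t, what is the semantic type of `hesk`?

((t -> e) -> ((e -> e) -> t))

[[[sned vask] hesk] blicket] must have type t. The sister blicket has type (e -> e); that is not a function onto t, so [[sned vask] hesk] must be the functor, of type ((e -> e) -> t).
[[sned vask] hesk] must have type ((e -> e) -> t). The sister [sned vask] has type (t -> e); that is not a function onto ((e -> e) -> t), so hesk must be the functor, of type ((t -> e) -> ((e -> e) -> t)).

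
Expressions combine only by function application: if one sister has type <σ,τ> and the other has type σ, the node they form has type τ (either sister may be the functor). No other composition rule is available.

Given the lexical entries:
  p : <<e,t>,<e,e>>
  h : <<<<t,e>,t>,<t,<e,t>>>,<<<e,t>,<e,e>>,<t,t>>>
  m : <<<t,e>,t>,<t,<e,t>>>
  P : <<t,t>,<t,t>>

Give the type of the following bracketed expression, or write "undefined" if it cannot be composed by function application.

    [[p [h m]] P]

[h m]: h is <<<<t,e>,t>,<t,<e,t>>>,<<<e,t>,<e,e>>,<t,t>>>, m is <<<t,e>,t>,<t,<e,t>>>; result <<<e,t>,<e,e>>,<t,t>>.
[p [h m]]: [h m] is <<<e,t>,<e,e>>,<t,t>>, p is <<e,t>,<e,e>>; result <t,t>.
[[p [h m]] P]: P is <<t,t>,<t,t>>, [p [h m]] is <t,t>; result <t,t>.

<t,t>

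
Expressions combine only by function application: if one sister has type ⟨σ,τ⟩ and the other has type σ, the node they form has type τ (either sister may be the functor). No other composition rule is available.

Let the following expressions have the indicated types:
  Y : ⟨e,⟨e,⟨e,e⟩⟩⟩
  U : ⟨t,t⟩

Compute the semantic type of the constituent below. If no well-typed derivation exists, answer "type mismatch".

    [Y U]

type mismatch

At [Y U]: neither ⟨e,⟨e,⟨e,e⟩⟩⟩ nor ⟨t,t⟩ can take the other as argument; the node is ill-typed.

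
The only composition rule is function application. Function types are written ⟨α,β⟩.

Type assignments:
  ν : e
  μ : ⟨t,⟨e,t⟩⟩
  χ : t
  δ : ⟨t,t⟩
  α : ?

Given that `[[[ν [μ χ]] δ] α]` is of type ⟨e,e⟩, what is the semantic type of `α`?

⟨t,⟨e,e⟩⟩

At [[[ν [μ χ]] δ] α] (required: ⟨e,e⟩): [[ν [μ χ]] δ] is t, which is not a function with range ⟨e,e⟩; hence α is the functor — type ⟨t,⟨e,e⟩⟩.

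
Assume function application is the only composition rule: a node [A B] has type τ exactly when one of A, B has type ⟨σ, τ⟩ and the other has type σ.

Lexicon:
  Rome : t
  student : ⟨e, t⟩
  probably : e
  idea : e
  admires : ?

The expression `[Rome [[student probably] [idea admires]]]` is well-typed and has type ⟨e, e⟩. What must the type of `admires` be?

⟨e, ⟨t, ⟨t, ⟨e, e⟩⟩⟩⟩

[Rome [[student probably] [idea admires]]] is required to be ⟨e, e⟩. Rome : t cannot yield ⟨e, e⟩ as functor, so [[student probably] [idea admires]] : ⟨t, ⟨e, e⟩⟩.
[[student probably] [idea admires]] is required to be ⟨t, ⟨e, e⟩⟩. [student probably] : t cannot yield ⟨t, ⟨e, e⟩⟩ as functor, so [idea admires] : ⟨t, ⟨t, ⟨e, e⟩⟩⟩.
[idea admires] is required to be ⟨t, ⟨t, ⟨e, e⟩⟩⟩. idea : e cannot yield ⟨t, ⟨t, ⟨e, e⟩⟩⟩ as functor, so admires : ⟨e, ⟨t, ⟨t, ⟨e, e⟩⟩⟩⟩.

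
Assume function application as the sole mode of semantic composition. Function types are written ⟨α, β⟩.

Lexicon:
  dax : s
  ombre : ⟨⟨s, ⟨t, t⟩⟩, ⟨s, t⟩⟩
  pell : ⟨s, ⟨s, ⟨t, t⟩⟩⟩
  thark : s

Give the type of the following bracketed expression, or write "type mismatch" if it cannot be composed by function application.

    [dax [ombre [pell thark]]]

[pell thark]: pell is ⟨s, ⟨s, ⟨t, t⟩⟩⟩, thark is s; result ⟨s, ⟨t, t⟩⟩.
[ombre [pell thark]]: ombre is ⟨⟨s, ⟨t, t⟩⟩, ⟨s, t⟩⟩, [pell thark] is ⟨s, ⟨t, t⟩⟩; result ⟨s, t⟩.
[dax [ombre [pell thark]]]: [ombre [pell thark]] is ⟨s, t⟩, dax is s; result t.

t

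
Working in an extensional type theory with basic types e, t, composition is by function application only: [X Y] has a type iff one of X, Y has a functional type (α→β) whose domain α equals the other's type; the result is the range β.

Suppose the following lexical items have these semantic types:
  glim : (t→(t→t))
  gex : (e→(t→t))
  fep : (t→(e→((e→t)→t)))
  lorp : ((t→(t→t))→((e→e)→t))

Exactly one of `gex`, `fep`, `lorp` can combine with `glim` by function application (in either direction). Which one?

lorp

gex : (e→(t→t)) — no; glim wants t, and gex wants e.
fep : (t→(e→((e→t)→t))) — no; glim wants t, and fep wants t.
lorp — combines: lorp : ((t→(t→t))→((e→e)→t)) takes glim : (t→(t→t)) as argument, giving ((e→e)→t).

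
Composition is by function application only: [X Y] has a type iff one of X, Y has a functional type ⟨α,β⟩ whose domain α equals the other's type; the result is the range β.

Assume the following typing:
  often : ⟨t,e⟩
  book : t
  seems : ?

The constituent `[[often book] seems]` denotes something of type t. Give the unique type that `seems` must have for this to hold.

[[often book] seems] is required to be t. [often book] : e cannot yield t as functor, so seems : ⟨e,t⟩.

⟨e,t⟩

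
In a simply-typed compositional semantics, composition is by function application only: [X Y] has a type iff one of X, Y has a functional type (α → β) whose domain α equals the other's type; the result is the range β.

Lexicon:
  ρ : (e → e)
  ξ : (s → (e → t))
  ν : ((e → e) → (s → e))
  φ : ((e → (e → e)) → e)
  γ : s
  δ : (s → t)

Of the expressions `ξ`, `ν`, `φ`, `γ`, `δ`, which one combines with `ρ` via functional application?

ν

ξ : (s → (e → t)) — neither side's domain matches the other.
ν — combines: ν : ((e → e) → (s → e)) takes ρ : (e → e) as argument, giving (s → e).
φ : ((e → (e → e)) → e) — neither side's domain matches the other.
γ : s — neither side's domain matches the other.
δ : (s → t) — neither side's domain matches the other.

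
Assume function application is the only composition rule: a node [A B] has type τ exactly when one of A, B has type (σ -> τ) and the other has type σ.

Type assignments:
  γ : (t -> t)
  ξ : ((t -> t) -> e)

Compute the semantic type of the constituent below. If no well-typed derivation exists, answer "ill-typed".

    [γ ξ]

e

At [γ ξ], ξ : ((t -> t) -> e) takes γ : (t -> t), giving e.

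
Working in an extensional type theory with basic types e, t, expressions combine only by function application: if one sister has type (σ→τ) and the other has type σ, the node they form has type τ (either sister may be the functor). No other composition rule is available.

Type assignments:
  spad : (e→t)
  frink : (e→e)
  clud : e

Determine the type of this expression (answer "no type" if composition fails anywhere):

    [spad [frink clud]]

t

[frink clud]: (e→e) applied to e yields e.
[spad [frink clud]]: (e→t) applied to e yields t.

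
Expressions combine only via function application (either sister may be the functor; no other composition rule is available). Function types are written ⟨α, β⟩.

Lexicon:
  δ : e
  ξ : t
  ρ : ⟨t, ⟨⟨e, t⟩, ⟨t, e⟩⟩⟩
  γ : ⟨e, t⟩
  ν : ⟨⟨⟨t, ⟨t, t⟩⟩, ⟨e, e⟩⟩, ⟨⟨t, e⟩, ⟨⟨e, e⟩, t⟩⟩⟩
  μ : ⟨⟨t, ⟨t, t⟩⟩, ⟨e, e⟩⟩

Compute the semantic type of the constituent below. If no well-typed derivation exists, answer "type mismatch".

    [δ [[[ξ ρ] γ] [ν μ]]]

type mismatch

[ξ ρ]: functor ρ : ⟨t, ⟨⟨e, t⟩, ⟨t, e⟩⟩⟩, argument ξ : t; result ⟨⟨e, t⟩, ⟨t, e⟩⟩.
[[ξ ρ] γ]: functor [ξ ρ] : ⟨⟨e, t⟩, ⟨t, e⟩⟩, argument γ : ⟨e, t⟩; result ⟨t, e⟩.
[ν μ]: functor ν : ⟨⟨⟨t, ⟨t, t⟩⟩, ⟨e, e⟩⟩, ⟨⟨t, e⟩, ⟨⟨e, e⟩, t⟩⟩⟩, argument μ : ⟨⟨t, ⟨t, t⟩⟩, ⟨e, e⟩⟩; result ⟨⟨t, e⟩, ⟨⟨e, e⟩, t⟩⟩.
[[[ξ ρ] γ] [ν μ]]: functor [ν μ] : ⟨⟨t, e⟩, ⟨⟨e, e⟩, t⟩⟩, argument [[ξ ρ] γ] : ⟨t, e⟩; result ⟨⟨e, e⟩, t⟩.
[δ [[[ξ ρ] γ] [ν μ]]]: e and ⟨⟨e, e⟩, t⟩ cannot combine by function application — type clash.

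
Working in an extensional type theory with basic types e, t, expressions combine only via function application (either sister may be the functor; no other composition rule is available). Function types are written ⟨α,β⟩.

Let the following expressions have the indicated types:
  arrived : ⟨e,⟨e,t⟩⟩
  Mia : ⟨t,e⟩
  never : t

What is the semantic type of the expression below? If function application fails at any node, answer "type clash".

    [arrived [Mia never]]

[Mia never] — Mia of type ⟨t,e⟩ combines with never of type t: type e.
[arrived [Mia never]] — arrived of type ⟨e,⟨e,t⟩⟩ combines with [Mia never] of type e: type ⟨e,t⟩.

⟨e,t⟩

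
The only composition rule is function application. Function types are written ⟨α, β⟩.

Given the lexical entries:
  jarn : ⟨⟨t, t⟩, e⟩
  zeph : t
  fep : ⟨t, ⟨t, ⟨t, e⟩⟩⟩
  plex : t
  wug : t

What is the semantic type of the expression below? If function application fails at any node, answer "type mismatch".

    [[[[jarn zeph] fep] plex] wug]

[jarn zeph]: ⟨⟨t, t⟩, e⟩ with t — neither is a function whose domain matches the other; composition fails here.

type mismatch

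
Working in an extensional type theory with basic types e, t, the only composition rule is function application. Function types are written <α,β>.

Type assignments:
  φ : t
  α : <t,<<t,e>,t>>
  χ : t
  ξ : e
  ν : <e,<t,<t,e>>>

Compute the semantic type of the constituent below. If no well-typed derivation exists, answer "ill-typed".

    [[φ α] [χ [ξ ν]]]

[φ α]: α is <t,<<t,e>,t>>, φ is t; result <<t,e>,t>.
[ξ ν]: ν is <e,<t,<t,e>>>, ξ is e; result <t,<t,e>>.
[χ [ξ ν]]: [ξ ν] is <t,<t,e>>, χ is t; result <t,e>.
[[φ α] [χ [ξ ν]]]: [φ α] is <<t,e>,t>, [χ [ξ ν]] is <t,e>; result t.

t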